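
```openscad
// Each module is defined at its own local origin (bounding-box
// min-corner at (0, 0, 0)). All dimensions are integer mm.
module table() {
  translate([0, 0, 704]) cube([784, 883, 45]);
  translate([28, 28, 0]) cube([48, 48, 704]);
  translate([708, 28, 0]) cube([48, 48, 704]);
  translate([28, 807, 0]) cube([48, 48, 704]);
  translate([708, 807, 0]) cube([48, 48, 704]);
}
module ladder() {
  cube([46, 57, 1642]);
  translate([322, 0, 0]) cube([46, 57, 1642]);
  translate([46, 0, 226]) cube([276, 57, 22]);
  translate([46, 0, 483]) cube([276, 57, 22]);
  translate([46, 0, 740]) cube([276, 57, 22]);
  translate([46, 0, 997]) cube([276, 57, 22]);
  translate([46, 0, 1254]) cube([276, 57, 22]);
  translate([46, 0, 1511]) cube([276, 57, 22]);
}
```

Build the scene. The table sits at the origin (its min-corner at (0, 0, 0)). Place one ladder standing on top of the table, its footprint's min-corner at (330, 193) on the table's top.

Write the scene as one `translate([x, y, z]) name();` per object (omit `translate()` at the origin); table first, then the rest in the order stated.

table();
translate([330, 193, 749]) ladder();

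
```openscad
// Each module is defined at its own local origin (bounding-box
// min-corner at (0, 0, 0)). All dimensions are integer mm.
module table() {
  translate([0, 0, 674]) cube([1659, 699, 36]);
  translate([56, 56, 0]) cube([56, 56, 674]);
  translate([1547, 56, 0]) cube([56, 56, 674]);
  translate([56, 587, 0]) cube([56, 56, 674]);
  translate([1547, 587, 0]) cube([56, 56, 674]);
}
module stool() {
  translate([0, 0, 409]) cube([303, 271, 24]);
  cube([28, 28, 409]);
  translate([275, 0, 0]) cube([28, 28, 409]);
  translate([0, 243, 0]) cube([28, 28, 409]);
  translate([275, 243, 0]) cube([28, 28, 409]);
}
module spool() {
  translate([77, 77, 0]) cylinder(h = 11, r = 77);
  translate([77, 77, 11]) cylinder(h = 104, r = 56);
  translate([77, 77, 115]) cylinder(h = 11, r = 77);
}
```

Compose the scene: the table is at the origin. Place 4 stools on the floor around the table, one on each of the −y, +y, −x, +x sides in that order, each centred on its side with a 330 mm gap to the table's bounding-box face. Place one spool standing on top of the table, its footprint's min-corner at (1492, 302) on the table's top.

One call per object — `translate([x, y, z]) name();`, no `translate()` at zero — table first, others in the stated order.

table();
translate([678, -601, 0]) stool();
translate([678, 1029, 0]) stool();
translate([-633, 214, 0]) stool();
translate([1989, 214, 0]) stool();
translate([1492, 302, 710]) spool();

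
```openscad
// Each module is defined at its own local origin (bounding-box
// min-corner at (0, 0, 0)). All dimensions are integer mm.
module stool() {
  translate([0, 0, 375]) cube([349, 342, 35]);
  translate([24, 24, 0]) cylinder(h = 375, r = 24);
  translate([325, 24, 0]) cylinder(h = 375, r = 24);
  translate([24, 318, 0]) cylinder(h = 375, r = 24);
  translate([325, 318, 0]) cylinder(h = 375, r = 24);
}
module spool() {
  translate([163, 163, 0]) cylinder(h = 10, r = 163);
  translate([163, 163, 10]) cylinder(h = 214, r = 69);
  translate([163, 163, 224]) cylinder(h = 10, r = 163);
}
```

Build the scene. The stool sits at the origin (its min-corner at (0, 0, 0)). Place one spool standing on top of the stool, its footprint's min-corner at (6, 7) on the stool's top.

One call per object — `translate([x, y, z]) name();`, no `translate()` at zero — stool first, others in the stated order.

stool();
translate([6, 7, 410]) spool();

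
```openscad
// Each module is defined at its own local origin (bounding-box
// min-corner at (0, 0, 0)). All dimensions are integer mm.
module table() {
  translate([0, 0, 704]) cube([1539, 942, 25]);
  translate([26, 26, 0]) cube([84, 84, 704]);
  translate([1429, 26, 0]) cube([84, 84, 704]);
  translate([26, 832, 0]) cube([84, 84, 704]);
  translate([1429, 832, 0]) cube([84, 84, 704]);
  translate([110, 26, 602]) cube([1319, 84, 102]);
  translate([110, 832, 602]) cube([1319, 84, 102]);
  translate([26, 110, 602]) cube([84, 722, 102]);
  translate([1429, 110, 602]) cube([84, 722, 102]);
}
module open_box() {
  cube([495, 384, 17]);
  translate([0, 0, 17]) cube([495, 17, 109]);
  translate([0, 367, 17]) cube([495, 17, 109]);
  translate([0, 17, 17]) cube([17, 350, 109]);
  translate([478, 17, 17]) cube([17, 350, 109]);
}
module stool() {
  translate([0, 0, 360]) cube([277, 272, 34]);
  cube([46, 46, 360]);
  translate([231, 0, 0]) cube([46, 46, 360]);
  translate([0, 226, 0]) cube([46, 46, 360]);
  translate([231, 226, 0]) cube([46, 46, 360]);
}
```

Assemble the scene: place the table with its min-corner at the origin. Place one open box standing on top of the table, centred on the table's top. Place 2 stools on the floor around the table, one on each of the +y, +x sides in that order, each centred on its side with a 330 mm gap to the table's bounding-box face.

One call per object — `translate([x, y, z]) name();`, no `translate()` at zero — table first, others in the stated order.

table();
translate([522, 279, 729]) open_box();
translate([631, 1272, 0]) stool();
translate([1869, 335, 0]) stool();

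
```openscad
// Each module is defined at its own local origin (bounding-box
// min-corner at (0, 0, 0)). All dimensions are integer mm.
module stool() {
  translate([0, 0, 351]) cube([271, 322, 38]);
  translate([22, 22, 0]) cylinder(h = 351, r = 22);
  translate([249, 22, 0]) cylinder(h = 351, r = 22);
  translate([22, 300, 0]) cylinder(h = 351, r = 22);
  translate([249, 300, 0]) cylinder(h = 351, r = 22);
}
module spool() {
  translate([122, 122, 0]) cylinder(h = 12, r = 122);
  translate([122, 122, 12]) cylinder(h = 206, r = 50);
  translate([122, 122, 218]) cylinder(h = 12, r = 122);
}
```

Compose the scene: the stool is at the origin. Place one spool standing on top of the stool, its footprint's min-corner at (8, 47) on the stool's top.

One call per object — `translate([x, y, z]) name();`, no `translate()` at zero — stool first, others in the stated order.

stool();
translate([8, 47, 389]) spool();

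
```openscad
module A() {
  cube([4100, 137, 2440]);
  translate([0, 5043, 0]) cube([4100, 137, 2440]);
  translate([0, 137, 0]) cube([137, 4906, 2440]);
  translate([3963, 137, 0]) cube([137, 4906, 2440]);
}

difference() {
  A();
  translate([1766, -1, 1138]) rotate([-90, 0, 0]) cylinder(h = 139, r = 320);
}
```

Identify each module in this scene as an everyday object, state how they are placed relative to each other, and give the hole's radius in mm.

The subtracted cylinder has r = 320 mm.

A is a house frame. The house frame has a circular hole through its front wall. The hole's radius is 320 mm.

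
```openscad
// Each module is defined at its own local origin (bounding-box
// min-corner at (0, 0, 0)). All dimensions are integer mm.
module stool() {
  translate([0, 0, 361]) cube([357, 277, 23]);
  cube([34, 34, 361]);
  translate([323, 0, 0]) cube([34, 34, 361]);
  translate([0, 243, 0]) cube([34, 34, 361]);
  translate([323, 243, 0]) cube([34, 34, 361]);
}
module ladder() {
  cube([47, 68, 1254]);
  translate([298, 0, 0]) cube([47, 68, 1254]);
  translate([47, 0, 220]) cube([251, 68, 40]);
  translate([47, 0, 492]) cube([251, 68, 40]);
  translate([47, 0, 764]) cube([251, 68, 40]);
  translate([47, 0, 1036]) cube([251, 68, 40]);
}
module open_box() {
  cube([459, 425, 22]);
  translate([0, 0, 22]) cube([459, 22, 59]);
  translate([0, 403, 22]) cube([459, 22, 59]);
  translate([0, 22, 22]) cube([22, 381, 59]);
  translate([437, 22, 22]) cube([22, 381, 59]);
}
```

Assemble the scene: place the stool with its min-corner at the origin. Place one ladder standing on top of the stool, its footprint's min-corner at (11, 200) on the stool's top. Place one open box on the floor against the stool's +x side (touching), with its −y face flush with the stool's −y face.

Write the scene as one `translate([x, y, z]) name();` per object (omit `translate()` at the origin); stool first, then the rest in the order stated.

stool();
translate([11, 200, 384]) ladder();
translate([357, 0, 0]) open_box();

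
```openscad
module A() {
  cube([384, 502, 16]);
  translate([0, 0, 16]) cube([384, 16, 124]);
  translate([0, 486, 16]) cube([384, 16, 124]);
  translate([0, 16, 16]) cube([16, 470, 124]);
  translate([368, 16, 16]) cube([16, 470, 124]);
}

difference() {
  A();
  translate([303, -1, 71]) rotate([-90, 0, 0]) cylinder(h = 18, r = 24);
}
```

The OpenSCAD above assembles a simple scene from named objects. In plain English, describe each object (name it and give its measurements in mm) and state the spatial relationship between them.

A is an open storage box with external size 384×502×140 mm and wall thickness 16 mm (the base is also 16 mm thick). The base covers the whole footprint; the four walls stand on the base, with the y-facing walls full-width and the x-facing walls fitting between their inner faces.

The open box has a circular hole of radius 24 mm through its front wall, centred at (x = 303, z = 71).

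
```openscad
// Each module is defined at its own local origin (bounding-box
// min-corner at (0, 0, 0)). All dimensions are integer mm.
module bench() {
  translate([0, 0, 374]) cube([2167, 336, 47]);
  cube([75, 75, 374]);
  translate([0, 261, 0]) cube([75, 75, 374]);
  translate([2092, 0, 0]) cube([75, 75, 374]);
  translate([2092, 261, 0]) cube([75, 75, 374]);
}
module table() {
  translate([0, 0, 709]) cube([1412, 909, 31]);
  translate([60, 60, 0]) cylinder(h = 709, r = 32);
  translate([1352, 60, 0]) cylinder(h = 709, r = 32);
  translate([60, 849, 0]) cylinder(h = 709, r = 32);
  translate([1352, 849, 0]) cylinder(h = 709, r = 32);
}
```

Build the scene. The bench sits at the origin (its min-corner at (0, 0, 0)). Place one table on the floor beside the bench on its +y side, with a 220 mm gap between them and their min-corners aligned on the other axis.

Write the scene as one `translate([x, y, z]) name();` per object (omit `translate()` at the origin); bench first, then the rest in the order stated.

bench();
translate([0, 556, 0]) table();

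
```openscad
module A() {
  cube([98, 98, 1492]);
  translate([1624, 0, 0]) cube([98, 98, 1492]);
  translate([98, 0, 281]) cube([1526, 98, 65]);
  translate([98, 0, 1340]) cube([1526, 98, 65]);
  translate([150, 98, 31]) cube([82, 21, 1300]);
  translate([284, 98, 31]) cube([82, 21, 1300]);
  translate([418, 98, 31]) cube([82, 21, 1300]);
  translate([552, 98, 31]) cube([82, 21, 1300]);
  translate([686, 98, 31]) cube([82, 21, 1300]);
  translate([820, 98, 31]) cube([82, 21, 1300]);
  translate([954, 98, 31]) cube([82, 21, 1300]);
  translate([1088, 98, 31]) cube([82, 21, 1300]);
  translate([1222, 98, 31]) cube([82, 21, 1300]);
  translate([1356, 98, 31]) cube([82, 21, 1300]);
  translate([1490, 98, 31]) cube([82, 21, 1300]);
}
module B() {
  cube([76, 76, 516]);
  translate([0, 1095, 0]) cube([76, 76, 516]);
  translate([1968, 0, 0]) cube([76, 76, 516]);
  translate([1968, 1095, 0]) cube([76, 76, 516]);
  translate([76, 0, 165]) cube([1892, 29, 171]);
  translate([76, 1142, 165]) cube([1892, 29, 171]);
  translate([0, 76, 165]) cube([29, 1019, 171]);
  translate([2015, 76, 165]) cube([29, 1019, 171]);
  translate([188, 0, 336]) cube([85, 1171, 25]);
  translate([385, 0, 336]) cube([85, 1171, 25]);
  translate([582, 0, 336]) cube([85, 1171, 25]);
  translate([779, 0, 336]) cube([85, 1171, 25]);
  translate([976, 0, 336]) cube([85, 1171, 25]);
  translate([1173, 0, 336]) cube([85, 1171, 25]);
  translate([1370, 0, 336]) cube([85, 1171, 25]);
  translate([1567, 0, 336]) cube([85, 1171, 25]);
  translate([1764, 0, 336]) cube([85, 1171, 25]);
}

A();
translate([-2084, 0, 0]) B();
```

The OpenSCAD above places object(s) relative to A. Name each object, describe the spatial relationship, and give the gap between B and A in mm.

A is a fence section. B is a bed frame. The bed frame is on the floor beside the fence section on its −x side. The gap between the bed frame and the fence section is 40 mm.

The bed frame's nearest face is 40 mm from the fence section's −x face.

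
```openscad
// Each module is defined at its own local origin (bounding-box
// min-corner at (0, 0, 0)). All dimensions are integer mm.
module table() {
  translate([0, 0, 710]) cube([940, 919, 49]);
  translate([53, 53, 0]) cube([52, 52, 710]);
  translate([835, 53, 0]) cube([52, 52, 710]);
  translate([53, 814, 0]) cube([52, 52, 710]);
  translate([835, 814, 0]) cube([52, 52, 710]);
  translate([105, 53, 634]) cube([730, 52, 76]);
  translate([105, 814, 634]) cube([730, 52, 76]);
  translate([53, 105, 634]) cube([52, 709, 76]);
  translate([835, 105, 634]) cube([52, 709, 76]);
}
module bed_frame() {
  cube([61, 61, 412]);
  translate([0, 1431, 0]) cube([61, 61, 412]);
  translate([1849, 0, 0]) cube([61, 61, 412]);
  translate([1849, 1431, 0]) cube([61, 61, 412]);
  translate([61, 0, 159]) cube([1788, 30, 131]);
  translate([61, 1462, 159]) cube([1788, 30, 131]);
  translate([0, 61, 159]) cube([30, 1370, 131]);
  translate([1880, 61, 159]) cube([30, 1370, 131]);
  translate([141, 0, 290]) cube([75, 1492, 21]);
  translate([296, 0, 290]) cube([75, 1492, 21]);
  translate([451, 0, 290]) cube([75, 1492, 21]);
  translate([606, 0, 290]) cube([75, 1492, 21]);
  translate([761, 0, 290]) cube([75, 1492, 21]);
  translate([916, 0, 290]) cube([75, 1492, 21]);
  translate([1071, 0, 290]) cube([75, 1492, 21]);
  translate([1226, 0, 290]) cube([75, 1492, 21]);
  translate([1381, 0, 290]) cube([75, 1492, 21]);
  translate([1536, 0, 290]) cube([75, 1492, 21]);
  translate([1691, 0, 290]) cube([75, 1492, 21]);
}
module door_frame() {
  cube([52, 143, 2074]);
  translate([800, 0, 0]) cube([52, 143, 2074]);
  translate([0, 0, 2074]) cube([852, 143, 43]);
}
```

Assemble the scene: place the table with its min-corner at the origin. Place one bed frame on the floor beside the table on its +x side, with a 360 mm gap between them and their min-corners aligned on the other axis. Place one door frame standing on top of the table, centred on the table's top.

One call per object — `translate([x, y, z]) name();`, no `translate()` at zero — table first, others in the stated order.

table();
translate([1300, 0, 0]) bed_frame();
translate([44, 388, 759]) door_frame();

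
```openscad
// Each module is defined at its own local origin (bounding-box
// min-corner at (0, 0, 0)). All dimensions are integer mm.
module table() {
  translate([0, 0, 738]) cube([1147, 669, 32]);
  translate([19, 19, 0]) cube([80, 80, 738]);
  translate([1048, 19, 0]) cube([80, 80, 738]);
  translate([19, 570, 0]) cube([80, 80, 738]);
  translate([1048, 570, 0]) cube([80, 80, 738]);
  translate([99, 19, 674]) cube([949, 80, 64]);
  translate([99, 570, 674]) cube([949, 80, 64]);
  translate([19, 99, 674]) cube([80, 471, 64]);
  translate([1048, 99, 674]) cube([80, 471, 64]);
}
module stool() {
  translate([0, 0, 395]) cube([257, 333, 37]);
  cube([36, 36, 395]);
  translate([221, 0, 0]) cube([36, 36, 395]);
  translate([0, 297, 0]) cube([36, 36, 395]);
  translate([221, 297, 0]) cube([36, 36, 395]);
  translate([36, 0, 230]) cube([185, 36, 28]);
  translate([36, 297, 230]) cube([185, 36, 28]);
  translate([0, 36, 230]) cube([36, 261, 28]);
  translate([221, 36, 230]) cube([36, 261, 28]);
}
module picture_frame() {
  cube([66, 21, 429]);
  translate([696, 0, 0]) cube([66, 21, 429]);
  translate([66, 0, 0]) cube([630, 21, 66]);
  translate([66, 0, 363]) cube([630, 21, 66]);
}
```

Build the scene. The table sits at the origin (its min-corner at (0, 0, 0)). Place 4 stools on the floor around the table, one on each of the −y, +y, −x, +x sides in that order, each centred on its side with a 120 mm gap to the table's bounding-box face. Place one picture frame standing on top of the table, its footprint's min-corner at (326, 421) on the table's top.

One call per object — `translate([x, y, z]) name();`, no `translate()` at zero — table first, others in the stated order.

table();
translate([445, -453, 0]) stool();
translate([445, 789, 0]) stool();
translate([-377, 168, 0]) stool();
translate([1267, 168, 0]) stool();
translate([326, 421, 770]) picture_frame();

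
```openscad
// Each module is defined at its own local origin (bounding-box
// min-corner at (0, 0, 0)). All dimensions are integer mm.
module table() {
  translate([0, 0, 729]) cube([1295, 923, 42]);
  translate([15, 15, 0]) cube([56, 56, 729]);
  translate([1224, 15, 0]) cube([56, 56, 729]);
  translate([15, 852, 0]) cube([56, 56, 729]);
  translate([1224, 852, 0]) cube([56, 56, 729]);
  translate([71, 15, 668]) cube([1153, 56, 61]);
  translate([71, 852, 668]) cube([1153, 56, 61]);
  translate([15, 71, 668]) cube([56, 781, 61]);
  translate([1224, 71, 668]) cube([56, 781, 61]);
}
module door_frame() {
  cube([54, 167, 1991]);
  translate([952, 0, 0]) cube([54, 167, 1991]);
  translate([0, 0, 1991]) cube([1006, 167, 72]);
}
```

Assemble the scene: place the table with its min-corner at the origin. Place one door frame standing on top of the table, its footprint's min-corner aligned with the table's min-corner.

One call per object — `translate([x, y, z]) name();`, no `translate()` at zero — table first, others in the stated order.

table();
translate([0, 0, 771]) door_frame();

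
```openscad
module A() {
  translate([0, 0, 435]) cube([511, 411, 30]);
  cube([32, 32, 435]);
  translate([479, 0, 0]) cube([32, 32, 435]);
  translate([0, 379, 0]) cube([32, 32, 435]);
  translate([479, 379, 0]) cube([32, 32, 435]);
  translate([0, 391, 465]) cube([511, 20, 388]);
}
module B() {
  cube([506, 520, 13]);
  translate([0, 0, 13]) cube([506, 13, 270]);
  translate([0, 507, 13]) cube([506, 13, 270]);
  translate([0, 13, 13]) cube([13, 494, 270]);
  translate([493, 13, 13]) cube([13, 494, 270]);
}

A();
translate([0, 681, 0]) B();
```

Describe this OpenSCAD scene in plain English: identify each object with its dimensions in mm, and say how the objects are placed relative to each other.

A is a chair. The seat is a 511×411×30 mm slab with its top at z = 465 mm, on four 32×32 mm corner legs (flush with the seat edges, standing on z = 0). A flat backrest 20 mm thick, 388 mm tall, spans the full seat width and rises from the seat top along its +y edge, rear face flush with the rear of the seat.

B is an open-topped rectangular box: outside dimensions 506×520×283 mm, with a uniform wall and base thickness of 13 mm. The base is a full 506×520 slab on the floor; four walls sit on top of the base. The front and back walls (the −y and +y sides) span the full width; the two side walls fit between them.

The open box is on the floor beside the chair on its +y side.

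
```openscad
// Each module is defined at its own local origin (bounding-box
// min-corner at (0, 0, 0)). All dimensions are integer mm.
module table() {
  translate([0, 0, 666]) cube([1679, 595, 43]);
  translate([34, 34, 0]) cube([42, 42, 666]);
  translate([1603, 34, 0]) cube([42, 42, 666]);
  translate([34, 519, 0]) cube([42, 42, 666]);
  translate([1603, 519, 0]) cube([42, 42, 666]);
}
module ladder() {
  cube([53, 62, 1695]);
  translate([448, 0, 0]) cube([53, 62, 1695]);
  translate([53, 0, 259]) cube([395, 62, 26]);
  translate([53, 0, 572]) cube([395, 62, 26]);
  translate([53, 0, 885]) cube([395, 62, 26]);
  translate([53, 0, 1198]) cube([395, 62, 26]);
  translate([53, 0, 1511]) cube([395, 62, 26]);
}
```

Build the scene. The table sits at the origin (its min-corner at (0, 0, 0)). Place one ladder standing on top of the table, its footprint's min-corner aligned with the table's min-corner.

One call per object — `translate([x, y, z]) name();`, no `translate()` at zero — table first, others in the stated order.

table();
translate([0, 0, 709]) ladder();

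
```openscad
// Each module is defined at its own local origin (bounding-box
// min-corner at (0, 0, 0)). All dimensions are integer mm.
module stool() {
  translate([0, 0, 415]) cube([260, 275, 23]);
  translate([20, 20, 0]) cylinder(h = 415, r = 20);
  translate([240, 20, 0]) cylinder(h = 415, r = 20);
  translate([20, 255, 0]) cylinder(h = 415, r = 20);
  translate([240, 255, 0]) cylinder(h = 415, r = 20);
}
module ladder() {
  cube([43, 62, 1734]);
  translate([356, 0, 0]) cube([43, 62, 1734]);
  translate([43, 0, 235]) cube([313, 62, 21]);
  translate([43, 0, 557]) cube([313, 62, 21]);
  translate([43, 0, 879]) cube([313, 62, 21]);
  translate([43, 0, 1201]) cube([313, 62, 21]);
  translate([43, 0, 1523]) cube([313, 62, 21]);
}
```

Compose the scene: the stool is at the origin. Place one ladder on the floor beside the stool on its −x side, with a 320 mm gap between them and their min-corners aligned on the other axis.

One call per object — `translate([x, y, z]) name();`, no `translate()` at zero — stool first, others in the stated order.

stool();
translate([-719, 0, 0]) ladder();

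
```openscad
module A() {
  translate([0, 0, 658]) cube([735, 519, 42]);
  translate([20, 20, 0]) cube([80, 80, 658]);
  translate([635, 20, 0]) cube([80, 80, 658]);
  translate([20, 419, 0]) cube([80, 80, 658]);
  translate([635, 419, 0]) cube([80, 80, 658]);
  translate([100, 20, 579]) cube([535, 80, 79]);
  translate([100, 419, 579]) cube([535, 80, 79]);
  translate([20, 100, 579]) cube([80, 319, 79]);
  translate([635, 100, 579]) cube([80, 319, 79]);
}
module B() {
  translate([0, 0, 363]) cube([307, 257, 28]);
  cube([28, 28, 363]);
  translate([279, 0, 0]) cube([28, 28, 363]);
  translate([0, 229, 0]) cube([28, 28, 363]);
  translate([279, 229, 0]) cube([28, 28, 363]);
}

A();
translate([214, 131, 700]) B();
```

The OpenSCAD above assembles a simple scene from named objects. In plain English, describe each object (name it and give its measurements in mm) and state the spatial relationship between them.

A is a table: top 735 mm (x) × 519 mm (y), 42 mm thick, upper face at z = 700 mm, on four 80×80 mm square legs, each inset 20 mm from the nearest pair of top edges, running from z = 0 to the bottom of the top. Four apron rails, 80 mm thick and 79 mm tall, run between adjacent legs with their top edges flush with the underside of the top and their outer faces flush with the legs' outer faces.

B is a four-legged stool. The seat is a 307×257×28 mm slab whose top surface is at z = 391 mm; four square legs, each 28×28 mm in cross-section, run from the floor (z = 0) to the underside of the seat, each flush with a corner of the seat.

The stool is on top of the table, centred.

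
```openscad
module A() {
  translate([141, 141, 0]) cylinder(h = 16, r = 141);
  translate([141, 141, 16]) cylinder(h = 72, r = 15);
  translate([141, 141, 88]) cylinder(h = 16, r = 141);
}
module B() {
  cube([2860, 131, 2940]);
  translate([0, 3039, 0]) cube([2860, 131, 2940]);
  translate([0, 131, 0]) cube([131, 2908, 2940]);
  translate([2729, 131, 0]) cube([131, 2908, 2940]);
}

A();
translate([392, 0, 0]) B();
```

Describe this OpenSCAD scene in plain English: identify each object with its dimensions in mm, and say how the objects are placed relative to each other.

A is a spool: two coaxial disc flanges of radius 141 mm and thickness 16 mm, joined by a core cylinder of radius 15 mm and height 72 mm. The lower flange rests on z = 0 and the three cylinders share a vertical axis.

B is a box-shaped house frame (walls only): outside footprint 2860×3170 mm, wall height 2940 mm, wall thickness 131 mm. The two y-facing walls run the full x-width; the two x-facing walls fit between the inner faces of the y-facing walls.

The house frame is on the floor beside the spool on its +x side.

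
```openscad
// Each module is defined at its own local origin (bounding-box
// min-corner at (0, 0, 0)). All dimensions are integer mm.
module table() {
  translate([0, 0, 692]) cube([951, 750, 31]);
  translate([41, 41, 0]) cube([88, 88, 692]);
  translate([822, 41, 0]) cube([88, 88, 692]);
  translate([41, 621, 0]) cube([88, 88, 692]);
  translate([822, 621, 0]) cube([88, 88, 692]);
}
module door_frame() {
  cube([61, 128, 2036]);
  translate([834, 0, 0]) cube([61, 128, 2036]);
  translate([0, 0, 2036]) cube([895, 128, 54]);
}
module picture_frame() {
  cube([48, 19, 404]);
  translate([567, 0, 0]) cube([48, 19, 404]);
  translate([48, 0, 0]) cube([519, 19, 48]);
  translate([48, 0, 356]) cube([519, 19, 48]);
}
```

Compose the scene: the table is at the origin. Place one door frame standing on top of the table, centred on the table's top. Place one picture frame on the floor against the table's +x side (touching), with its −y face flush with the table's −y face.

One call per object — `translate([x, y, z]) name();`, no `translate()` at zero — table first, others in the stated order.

table();
translate([28, 311, 723]) door_frame();
translate([951, 0, 0]) picture_frame();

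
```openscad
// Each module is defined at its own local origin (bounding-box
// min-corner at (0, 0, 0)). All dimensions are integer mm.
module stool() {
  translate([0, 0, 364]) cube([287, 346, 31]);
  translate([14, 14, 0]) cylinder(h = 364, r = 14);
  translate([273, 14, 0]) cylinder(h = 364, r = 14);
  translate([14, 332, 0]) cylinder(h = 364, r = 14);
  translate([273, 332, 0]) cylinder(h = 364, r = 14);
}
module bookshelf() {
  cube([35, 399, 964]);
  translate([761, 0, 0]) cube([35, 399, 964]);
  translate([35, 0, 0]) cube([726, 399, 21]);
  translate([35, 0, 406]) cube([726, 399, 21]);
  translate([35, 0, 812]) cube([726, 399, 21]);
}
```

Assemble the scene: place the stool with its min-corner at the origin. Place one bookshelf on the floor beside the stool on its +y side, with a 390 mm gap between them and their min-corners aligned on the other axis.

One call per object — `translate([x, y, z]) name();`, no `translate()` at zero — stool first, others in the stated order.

stool();
translate([0, 736, 0]) bookshelf();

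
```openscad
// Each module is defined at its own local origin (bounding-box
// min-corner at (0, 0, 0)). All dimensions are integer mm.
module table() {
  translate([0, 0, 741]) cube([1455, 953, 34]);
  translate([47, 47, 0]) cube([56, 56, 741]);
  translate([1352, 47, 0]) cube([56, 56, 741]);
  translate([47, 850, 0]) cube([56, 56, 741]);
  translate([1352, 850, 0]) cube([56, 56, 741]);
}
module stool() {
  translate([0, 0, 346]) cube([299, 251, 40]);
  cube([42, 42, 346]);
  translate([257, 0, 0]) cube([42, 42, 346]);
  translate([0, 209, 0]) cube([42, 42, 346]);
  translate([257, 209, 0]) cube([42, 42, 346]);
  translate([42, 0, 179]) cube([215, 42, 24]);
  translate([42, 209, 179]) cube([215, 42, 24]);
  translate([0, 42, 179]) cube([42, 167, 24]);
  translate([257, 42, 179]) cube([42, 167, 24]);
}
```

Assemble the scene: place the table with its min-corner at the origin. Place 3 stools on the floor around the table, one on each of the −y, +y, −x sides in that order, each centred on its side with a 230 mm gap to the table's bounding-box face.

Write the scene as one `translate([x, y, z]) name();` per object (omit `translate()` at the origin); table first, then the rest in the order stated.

table();
translate([578, -481, 0]) stool();
translate([578, 1183, 0]) stool();
translate([-529, 351, 0]) stool();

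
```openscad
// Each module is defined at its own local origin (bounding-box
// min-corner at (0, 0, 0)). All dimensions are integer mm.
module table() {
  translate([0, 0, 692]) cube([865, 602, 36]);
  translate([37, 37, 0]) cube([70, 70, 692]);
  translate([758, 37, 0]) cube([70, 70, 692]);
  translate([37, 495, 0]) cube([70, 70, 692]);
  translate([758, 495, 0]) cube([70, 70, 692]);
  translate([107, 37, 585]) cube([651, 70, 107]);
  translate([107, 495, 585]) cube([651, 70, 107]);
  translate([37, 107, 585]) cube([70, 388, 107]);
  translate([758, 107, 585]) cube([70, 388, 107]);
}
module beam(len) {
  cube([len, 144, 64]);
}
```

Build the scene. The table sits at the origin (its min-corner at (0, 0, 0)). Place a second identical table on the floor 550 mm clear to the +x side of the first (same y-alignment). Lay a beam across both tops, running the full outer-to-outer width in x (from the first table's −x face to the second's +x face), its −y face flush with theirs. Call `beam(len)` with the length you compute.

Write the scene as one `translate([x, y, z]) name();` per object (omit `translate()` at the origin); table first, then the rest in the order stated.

table();
translate([1415, 0, 0]) table();
translate([0, 0, 728]) beam(2280);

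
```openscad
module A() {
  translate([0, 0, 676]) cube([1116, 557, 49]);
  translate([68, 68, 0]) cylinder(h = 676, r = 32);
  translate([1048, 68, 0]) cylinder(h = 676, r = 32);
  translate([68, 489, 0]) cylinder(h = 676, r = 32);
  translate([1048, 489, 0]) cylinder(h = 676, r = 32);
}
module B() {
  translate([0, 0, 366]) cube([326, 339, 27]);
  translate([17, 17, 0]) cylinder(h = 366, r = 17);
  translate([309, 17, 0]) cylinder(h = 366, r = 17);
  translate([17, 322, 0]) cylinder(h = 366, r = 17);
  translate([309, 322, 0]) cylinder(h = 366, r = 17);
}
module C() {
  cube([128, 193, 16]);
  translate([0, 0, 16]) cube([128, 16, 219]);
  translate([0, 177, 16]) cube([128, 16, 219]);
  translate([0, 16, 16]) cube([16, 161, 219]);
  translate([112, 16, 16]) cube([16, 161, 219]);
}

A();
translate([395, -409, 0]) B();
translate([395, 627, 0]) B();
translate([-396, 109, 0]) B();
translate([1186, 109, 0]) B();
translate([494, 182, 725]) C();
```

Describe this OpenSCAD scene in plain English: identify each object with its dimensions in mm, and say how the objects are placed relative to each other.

A is a rectangular dining table. The top is 1116×557×49 mm with its upper surface at z = 725 mm. It stands on four round legs of 64 mm diameter, each leg's bounding box inset 36 mm from the nearest pair of top edges, running from the floor to the underside of the top.

B is a four-legged stool. The seat is a 326×339×27 mm slab whose top surface is at z = 393 mm; four round legs, each 34 mm in diameter, run from the floor (z = 0) to the underside of the seat, each leg's axis is inset half a diameter from the nearest pair of seat edges (so the leg's bounding box is flush with the corner).

C is an open-topped rectangular box: outside dimensions 128×193×235 mm, with a uniform wall and base thickness of 16 mm. The base is a full 128×193 slab on the floor; four walls sit on top of the base. The front and back walls (the −y and +y sides) span the full width; the two side walls fit between them.

Four stools sit around the table at the −y, +y, −x, +x sides. The open box is on top of the table, centred.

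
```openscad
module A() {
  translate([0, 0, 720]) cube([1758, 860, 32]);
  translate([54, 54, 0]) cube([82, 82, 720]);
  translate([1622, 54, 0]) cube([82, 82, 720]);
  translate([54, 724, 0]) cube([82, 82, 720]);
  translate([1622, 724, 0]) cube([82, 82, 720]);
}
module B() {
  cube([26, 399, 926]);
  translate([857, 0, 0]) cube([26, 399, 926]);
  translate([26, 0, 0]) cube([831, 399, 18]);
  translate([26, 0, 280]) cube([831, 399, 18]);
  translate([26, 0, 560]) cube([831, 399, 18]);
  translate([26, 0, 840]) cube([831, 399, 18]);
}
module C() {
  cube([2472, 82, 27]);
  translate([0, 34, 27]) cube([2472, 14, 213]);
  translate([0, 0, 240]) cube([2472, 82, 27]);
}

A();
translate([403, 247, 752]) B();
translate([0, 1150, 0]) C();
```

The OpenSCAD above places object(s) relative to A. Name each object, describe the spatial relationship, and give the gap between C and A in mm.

A is a table. B is a bookshelf. C is an I-beam. The bookshelf is on top of the table. The I-beam is on the floor beside the table on its +y side. The gap between the I-beam and the table is 290 mm.

The I-beam's nearest face is 290 mm from the table's +y face.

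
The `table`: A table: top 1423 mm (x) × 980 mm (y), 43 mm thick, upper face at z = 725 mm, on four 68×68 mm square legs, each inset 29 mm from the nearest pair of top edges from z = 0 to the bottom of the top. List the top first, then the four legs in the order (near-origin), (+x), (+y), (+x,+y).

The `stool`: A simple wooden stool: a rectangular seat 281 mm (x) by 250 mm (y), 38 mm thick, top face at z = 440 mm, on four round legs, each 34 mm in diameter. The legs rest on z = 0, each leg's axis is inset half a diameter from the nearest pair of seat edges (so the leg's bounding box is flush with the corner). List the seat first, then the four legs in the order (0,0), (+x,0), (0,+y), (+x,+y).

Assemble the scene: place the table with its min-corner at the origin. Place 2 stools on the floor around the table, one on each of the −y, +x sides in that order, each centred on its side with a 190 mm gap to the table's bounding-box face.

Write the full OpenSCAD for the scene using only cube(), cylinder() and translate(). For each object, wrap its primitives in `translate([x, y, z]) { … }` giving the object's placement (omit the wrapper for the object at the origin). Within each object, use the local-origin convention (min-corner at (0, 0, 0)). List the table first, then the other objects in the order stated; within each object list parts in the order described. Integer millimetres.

translate([0, 0, 682]) cube([1423, 980, 43]);
translate([29, 29, 0]) cube([68, 68, 682]);
translate([1326, 29, 0]) cube([68, 68, 682]);
translate([29, 883, 0]) cube([68, 68, 682]);
translate([1326, 883, 0]) cube([68, 68, 682]);
translate([571, -440, 0]) {
  translate([0, 0, 402]) cube([281, 250, 38]);
  translate([17, 17, 0]) cylinder(h = 402, r = 17);
  translate([264, 17, 0]) cylinder(h = 402, r = 17);
  translate([17, 233, 0]) cylinder(h = 402, r = 17);
  translate([264, 233, 0]) cylinder(h = 402, r = 17);
}
translate([1613, 365, 0]) {
  translate([0, 0, 402]) cube([281, 250, 38]);
  translate([17, 17, 0]) cylinder(h = 402, r = 17);
  translate([264, 17, 0]) cylinder(h = 402, r = 17);
  translate([17, 233, 0]) cylinder(h = 402, r = 17);
  translate([264, 233, 0]) cylinder(h = 402, r = 17);
}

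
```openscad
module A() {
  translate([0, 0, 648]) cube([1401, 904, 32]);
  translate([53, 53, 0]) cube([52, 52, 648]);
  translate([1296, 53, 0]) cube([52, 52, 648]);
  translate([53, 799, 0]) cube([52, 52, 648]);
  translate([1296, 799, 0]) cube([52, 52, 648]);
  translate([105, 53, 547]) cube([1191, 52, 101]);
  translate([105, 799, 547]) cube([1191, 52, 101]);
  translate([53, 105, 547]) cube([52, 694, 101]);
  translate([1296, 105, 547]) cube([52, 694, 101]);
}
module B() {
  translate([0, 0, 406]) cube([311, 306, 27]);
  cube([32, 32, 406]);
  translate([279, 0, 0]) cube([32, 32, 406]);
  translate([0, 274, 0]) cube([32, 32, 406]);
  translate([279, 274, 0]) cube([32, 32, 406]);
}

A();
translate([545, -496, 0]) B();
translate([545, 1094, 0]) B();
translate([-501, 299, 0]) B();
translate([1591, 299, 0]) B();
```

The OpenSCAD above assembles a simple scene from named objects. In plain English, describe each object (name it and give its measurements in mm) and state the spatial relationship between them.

A is a table with a 1401×904 mm rectangular top, 32 mm thick, top surface at z = 680 mm, supported by four 52×52 mm square legs, each inset 53 mm from the nearest pair of top edges, running from the floor. Four apron rails, 52 mm thick and 101 mm tall, run between adjacent legs with their top edges flush with the underside of the top and their outer faces flush with the legs' outer faces.

B is a four-legged stool. The seat is 311×306 mm, 27 mm thick, top at z = 433 mm. It stands on four square legs, each 32×32 mm in cross-section, from z = 0 to the seat underside, each flush with a corner of the seat.

Four stools sit around the table at the −y, +y, −x, +x sides.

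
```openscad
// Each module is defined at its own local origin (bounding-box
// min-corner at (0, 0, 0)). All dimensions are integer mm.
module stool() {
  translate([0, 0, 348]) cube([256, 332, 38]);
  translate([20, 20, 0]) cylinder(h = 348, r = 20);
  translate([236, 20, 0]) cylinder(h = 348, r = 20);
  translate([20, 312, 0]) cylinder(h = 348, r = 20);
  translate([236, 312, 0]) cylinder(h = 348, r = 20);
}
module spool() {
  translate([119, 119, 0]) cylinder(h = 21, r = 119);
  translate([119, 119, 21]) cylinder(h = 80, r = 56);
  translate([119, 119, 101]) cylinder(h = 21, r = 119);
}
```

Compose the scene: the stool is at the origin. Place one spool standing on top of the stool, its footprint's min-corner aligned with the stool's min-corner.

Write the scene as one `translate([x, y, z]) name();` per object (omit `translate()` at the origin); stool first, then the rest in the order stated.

stool();
translate([0, 0, 386]) spool();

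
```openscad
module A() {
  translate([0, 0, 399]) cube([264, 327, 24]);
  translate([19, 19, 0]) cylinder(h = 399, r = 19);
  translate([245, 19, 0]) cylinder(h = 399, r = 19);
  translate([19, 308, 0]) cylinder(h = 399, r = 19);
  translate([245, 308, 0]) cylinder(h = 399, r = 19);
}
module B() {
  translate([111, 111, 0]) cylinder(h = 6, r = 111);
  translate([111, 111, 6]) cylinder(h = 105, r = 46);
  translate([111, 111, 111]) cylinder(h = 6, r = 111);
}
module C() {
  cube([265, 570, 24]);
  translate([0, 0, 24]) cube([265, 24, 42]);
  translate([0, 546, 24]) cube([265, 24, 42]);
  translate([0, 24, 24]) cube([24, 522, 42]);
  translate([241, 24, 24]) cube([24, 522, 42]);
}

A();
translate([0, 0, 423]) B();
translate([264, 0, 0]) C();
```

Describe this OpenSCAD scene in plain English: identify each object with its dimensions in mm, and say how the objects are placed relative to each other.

A is a four-legged stool. The seat is 264×327 mm, 24 mm thick, top at z = 423 mm. It stands on four round legs, each 38 mm in diameter, from z = 0 to the seat underside, each leg's axis is inset half a diameter from the nearest pair of seat edges (so the leg's bounding box is flush with the corner).

B is a spool: two coaxial disc flanges of radius 111 mm and thickness 6 mm, joined by a core cylinder of radius 46 mm and height 105 mm. The lower flange rests on z = 0 and the three cylinders share a vertical axis.

C is an open storage box with external size 265×570×66 mm and wall thickness 24 mm (the base is also 24 mm thick). The base covers the whole footprint; the four walls stand on the base, with the y-facing walls full-width and the x-facing walls fitting between their inner faces.

The spool is on top of the stool. The open box is against the stool's +x side, with their −y faces flush.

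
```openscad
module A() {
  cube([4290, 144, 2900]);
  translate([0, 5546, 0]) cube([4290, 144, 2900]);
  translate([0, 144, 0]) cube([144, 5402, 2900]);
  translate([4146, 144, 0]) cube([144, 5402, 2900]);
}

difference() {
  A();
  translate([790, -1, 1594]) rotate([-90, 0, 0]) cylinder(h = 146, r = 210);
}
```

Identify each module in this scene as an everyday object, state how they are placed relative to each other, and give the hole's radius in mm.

The subtracted cylinder has r = 210 mm.

A is a house frame. The house frame has a circular hole through its front wall. The hole's radius is 210 mm.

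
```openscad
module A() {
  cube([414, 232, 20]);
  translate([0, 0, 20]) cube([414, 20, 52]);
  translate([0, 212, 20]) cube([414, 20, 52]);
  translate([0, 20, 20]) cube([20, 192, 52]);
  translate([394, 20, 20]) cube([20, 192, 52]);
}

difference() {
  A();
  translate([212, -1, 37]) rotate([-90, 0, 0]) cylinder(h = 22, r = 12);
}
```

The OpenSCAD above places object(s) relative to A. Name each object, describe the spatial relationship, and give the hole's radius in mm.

A is an open box. The open box has a circular hole through its front wall. The hole's radius is 12 mm.

The subtracted cylinder has r = 12 mm.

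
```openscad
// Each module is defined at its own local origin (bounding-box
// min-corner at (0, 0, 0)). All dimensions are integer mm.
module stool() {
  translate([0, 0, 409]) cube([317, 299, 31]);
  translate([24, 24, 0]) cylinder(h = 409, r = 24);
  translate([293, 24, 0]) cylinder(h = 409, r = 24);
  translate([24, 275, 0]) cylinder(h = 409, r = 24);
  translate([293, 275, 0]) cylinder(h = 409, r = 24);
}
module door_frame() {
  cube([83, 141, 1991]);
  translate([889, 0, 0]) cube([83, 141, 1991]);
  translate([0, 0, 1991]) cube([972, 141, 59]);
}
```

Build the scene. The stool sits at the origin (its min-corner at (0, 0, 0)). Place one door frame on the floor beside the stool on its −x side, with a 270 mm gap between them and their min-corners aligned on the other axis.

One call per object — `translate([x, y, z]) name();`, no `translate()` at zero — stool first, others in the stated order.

stool();
translate([-1242, 0, 0]) door_frame();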